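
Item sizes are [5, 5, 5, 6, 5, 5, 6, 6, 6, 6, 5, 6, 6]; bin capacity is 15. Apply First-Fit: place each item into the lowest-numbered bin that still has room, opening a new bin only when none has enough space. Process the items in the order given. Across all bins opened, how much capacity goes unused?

18

5 → bin 1 (remaining 10)
5 → bin 1 (remaining 5)
5 → bin 1 (remaining 0)
6 → bin 2 (remaining 9)
5 → bin 2 (remaining 4)
5 → bin 3 (remaining 10)
6 → bin 3 (remaining 4)
6 → bin 4 (remaining 9)
6 → bin 4 (remaining 3)
6 → bin 5 (remaining 9)
5 → bin 5 (remaining 4)
6 → bin 6 (remaining 9)
6 → bin 6 (remaining 3)
6 bins × 15 = 90; used 72; unused 18.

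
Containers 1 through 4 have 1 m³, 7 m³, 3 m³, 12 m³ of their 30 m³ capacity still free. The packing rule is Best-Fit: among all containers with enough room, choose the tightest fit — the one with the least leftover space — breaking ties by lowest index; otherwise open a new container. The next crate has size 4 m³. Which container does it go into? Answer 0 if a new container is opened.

2

Containers with room: container 2 (7 m³), container 4 (12 m³).
Tightest fit is container 2 with 7 m³ free.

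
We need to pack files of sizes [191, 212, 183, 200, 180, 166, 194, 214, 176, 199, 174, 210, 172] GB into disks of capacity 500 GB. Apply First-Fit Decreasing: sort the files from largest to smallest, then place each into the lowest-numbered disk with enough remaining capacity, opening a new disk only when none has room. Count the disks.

Sorted descending: 214, 212, 210, 200, 199, 194, 191, 183, 180, 176, 174, 172, 166.
214 GB → disk 1 (remaining 286 GB)
212 GB → disk 1 (remaining 74 GB)
210 GB → disk 2 (remaining 290 GB)
200 GB → disk 2 (remaining 90 GB)
199 GB → disk 3 (remaining 301 GB)
194 GB → disk 3 (remaining 107 GB)
191 GB → disk 4 (remaining 309 GB)
183 GB → disk 4 (remaining 126 GB)
180 GB → disk 5 (remaining 320 GB)
176 GB → disk 5 (remaining 144 GB)
174 GB → disk 6 (remaining 326 GB)
172 GB → disk 6 (remaining 154 GB)
166 GB → disk 7 (remaining 334 GB)
Final disks: [214,212] [210,200] [199,194] [191,183] [180,176] [174,172] [166].

7 disks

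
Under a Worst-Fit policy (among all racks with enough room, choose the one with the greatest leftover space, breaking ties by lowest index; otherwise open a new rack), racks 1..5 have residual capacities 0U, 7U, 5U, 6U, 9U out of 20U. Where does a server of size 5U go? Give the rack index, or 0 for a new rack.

5

Racks with room: rack 2 (7U), rack 3 (5U), rack 4 (6U), rack 5 (9U).
Most room is rack 5 with 9U free.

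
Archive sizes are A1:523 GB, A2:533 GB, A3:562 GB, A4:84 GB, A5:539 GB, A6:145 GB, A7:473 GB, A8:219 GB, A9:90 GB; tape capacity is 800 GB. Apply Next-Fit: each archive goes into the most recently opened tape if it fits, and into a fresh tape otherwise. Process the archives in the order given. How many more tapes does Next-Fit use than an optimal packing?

Next-Fit: [523] [533] [562,84] [539,145] [473,219,90] → 5 tapes.
5 archives exceed 400 GB (half the capacity), and no two of those can share a tape, so at least 5 tapes are needed.
So 5 is already optimal.

0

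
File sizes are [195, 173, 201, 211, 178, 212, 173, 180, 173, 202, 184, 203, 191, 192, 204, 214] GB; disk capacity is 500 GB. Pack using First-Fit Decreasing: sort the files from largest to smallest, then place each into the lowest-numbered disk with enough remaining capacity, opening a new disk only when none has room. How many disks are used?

Sorted descending: 214, 212, 211, 204, 203, 202, 201, 195, 192, 191, 184, 180, 178, 173, 173, 173.
214 GB → disk 1 (remaining 286 GB)
212 GB → disk 1 (remaining 74 GB)
211 GB → disk 2 (remaining 289 GB)
204 GB → disk 2 (remaining 85 GB)
203 GB → disk 3 (remaining 297 GB)
202 GB → disk 3 (remaining 95 GB)
201 GB → disk 4 (remaining 299 GB)
195 GB → disk 4 (remaining 104 GB)
192 GB → disk 5 (remaining 308 GB)
191 GB → disk 5 (remaining 117 GB)
184 GB → disk 6 (remaining 316 GB)
180 GB → disk 6 (remaining 136 GB)
178 GB → disk 7 (remaining 322 GB)
173 GB → disk 7 (remaining 149 GB)
173 GB → disk 8 (remaining 327 GB)
173 GB → disk 8 (remaining 154 GB)

8 disks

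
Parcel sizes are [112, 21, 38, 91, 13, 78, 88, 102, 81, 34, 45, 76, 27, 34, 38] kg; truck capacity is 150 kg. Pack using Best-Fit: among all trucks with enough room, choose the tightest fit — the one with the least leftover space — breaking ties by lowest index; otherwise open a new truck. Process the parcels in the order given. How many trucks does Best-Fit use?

Put 112 kg in truck 1; 38 kg remain.
Put 21 kg in truck 1; 17 kg remain.
Put 38 kg in truck 2; 112 kg remain.
Put 91 kg in truck 2; 21 kg remain.
Put 13 kg in truck 1; 4 kg remain.
Put 78 kg in truck 3; 72 kg remain.
Put 88 kg in truck 4; 62 kg remain.
Put 102 kg in truck 5; 48 kg remain.
Put 81 kg in truck 6; 69 kg remain.
Put 34 kg in truck 5; 14 kg remain.
Put 45 kg in truck 4; 17 kg remain.
Put 76 kg in truck 7; 74 kg remain.
Put 27 kg in truck 6; 42 kg remain.
Put 34 kg in truck 6; 8 kg remain.
Put 38 kg in truck 3; 34 kg remain.
Final trucks: [112,21,13] [38,91] [78,38] [88,45] [102,34] [81,27,34] [76].

7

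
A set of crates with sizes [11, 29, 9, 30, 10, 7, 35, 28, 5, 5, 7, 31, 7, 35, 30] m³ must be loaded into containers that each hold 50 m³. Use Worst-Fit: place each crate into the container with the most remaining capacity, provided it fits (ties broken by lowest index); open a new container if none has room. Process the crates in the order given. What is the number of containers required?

container 1: place 11 m³, 39 m³ left
container 1: place 29 m³, 10 m³ left
container 1: place 9 m³, 1 m³ left
container 2: place 30 m³, 20 m³ left
container 2: place 10 m³, 10 m³ left
container 2: place 7 m³, 3 m³ left
container 3: place 35 m³, 15 m³ left
container 4: place 28 m³, 22 m³ left
container 4: place 5 m³, 17 m³ left
container 4: place 5 m³, 12 m³ left
container 3: place 7 m³, 8 m³ left
container 5: place 31 m³, 19 m³ left
container 5: place 7 m³, 12 m³ left
container 6: place 35 m³, 15 m³ left
container 7: place 30 m³, 20 m³ left

7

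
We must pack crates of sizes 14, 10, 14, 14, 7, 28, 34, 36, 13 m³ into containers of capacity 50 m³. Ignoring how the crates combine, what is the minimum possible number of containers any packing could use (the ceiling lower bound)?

Total size = 14 + 10 + 14 + 14 + 7 + 28 + 34 + 36 + 13 = 170 m³.
⌈170 / 50⌉ = 4.

4 containers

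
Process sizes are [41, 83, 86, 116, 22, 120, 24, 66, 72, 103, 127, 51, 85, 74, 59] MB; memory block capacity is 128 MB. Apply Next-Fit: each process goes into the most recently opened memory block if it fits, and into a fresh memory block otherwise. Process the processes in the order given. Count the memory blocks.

Put 41 MB in memory block 1; 87 MB remain.
Put 83 MB in memory block 1; 4 MB remain.
Put 86 MB in memory block 2; 42 MB remain.
Put 116 MB in memory block 3; 12 MB remain.
Put 22 MB in memory block 4; 106 MB remain.
Put 120 MB in memory block 5; 8 MB remain.
Put 24 MB in memory block 6; 104 MB remain.
Put 66 MB in memory block 6; 38 MB remain.
Put 72 MB in memory block 7; 56 MB remain.
Put 103 MB in memory block 8; 25 MB remain.
Put 127 MB in memory block 9; 1 MB remain.
Put 51 MB in memory block 10; 77 MB remain.
Put 85 MB in memory block 11; 43 MB remain.
Put 74 MB in memory block 12; 54 MB remain.
Put 59 MB in memory block 13; 69 MB remain.

13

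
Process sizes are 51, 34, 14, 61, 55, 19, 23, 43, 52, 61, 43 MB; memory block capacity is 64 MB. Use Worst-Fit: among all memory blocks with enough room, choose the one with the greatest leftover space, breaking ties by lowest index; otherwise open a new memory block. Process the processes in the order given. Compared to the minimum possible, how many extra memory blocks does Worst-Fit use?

1

Worst-Fit: [51] [34,14] [61] [55] [19,23] [43] [52] [61] [43] → 9 memory blocks.
Total size 456 MB; any packing needs at least ⌈456/64⌉ = 8 memory blocks.
An optimal packing achieves that bound: [61] [61] [55] [52] [51] [43,19] [43,14] [34,23] → 8 memory blocks.
Excess: 9 − 8 = 1.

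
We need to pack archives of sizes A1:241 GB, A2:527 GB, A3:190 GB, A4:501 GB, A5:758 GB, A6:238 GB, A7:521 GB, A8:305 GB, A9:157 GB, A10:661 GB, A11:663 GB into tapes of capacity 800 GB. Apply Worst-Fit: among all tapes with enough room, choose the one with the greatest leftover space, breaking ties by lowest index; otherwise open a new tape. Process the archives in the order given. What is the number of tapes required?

A1 (241 GB) → tape 1 (remaining 559 GB)
A2 (527 GB) → tape 1 (remaining 32 GB)
A3 (190 GB) → tape 2 (remaining 610 GB)
A4 (501 GB) → tape 2 (remaining 109 GB)
A5 (758 GB) → tape 3 (remaining 42 GB)
A6 (238 GB) → tape 4 (remaining 562 GB)
A7 (521 GB) → tape 4 (remaining 41 GB)
A8 (305 GB) → tape 5 (remaining 495 GB)
A9 (157 GB) → tape 5 (remaining 338 GB)
A10 (661 GB) → tape 6 (remaining 139 GB)
A11 (663 GB) → tape 7 (remaining 137 GB)

7 tapes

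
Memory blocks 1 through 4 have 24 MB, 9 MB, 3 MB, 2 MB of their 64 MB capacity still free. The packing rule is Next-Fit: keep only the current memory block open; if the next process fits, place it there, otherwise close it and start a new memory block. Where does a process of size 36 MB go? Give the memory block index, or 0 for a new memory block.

0

Next-Fit only looks at memory block 4, which has 2 MB free.
36 MB does not fit, so a new memory block is opened.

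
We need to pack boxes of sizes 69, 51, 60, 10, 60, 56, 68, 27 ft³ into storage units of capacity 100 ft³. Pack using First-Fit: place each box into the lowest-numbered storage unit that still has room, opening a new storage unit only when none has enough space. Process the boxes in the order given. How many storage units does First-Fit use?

6 storage units

69 ft³ → storage unit 1 (remaining 31 ft³)
51 ft³ → storage unit 2 (remaining 49 ft³)
60 ft³ → storage unit 3 (remaining 40 ft³)
10 ft³ → storage unit 1 (remaining 21 ft³)
60 ft³ → storage unit 4 (remaining 40 ft³)
56 ft³ → storage unit 5 (remaining 44 ft³)
68 ft³ → storage unit 6 (remaining 32 ft³)
27 ft³ → storage unit 2 (remaining 22 ft³)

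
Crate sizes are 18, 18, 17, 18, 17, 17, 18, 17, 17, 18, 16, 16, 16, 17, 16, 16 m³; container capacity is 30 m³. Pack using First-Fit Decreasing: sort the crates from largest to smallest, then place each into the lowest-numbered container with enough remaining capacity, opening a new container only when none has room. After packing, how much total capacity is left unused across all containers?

Sorted descending: 18, 18, 18, 18, 18, 17, 17, 17, 17, 17, 17, 16, 16, 16, 16, 16.
18 m³ → container 1 (remaining 12 m³)
18 m³ → container 2 (remaining 12 m³)
18 m³ → container 3 (remaining 12 m³)
18 m³ → container 4 (remaining 12 m³)
18 m³ → container 5 (remaining 12 m³)
17 m³ → container 6 (remaining 13 m³)
17 m³ → container 7 (remaining 13 m³)
17 m³ → container 8 (remaining 13 m³)
17 m³ → container 9 (remaining 13 m³)
17 m³ → container 10 (remaining 13 m³)
17 m³ → container 11 (remaining 13 m³)
16 m³ → container 12 (remaining 14 m³)
16 m³ → container 13 (remaining 14 m³)
16 m³ → container 14 (remaining 14 m³)
16 m³ → container 15 (remaining 14 m³)
16 m³ → container 16 (remaining 14 m³)
16 containers × 30 m³ = 480 m³; used 272 m³; unused 208 m³.

208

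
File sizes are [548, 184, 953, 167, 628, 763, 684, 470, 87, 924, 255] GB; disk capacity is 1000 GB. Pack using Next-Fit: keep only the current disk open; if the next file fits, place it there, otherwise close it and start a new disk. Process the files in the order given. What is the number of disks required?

548 GB → disk 1 (remaining 452 GB)
184 GB → disk 1 (remaining 268 GB)
953 GB → disk 2 (remaining 47 GB)
167 GB → disk 3 (remaining 833 GB)
628 GB → disk 3 (remaining 205 GB)
763 GB → disk 4 (remaining 237 GB)
684 GB → disk 5 (remaining 316 GB)
470 GB → disk 6 (remaining 530 GB)
87 GB → disk 6 (remaining 443 GB)
924 GB → disk 7 (remaining 76 GB)
255 GB → disk 8 (remaining 745 GB)

8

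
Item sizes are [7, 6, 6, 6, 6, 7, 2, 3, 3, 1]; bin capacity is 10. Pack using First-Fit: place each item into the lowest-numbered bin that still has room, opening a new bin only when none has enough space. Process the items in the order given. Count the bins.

Put 7 in bin 1; 3 remain.
Put 6 in bin 2; 4 remain.
Put 6 in bin 3; 4 remain.
Put 6 in bin 4; 4 remain.
Put 6 in bin 5; 4 remain.
Put 7 in bin 6; 3 remain.
Put 2 in bin 1; 1 remain.
Put 3 in bin 2; 1 remain.
Put 3 in bin 3; 1 remain.
Put 1 in bin 1; 0 remain.
Final bins: [7,2,1] [6,3] [6,3] [6] [6] [7].

6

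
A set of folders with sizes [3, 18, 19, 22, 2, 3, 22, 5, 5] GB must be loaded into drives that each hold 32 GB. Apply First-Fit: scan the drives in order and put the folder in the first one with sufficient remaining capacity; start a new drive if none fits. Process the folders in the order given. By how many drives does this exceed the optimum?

0

First-Fit: [3,18,2,3,5] [19,5] [22] [22] → 4 drives.
Total size 99 GB; any packing needs at least ⌈99/32⌉ = 4 drives.
So 4 is already optimal.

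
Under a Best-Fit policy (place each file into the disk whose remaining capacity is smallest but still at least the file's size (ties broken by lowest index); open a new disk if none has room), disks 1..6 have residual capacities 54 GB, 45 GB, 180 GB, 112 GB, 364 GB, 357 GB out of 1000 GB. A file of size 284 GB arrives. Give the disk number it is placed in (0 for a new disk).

Disks with room: disk 5 (364 GB), disk 6 (357 GB).
Tightest fit is disk 6 with 357 GB free.

6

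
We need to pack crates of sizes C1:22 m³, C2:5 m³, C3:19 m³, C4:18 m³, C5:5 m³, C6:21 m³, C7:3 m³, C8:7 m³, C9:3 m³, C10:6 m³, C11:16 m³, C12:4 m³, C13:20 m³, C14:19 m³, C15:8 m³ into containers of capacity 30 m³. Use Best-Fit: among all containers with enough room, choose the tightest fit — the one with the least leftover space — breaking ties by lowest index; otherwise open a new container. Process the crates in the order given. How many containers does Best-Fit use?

Put C1 (22 m³) in container 1; 8 m³ remain.
Put C2 (5 m³) in container 1; 3 m³ remain.
Put C3 (19 m³) in container 2; 11 m³ remain.
Put C4 (18 m³) in container 3; 12 m³ remain.
Put C5 (5 m³) in container 2; 6 m³ remain.
Put C6 (21 m³) in container 4; 9 m³ remain.
Put C7 (3 m³) in container 1; 0 m³ remain.
Put C8 (7 m³) in container 4; 2 m³ remain.
Put C9 (3 m³) in container 2; 3 m³ remain.
Put C10 (6 m³) in container 3; 6 m³ remain.
Put C11 (16 m³) in container 5; 14 m³ remain.
Put C12 (4 m³) in container 3; 2 m³ remain.
Put C13 (20 m³) in container 6; 10 m³ remain.
Put C14 (19 m³) in container 7; 11 m³ remain.
Put C15 (8 m³) in container 6; 2 m³ remain.

7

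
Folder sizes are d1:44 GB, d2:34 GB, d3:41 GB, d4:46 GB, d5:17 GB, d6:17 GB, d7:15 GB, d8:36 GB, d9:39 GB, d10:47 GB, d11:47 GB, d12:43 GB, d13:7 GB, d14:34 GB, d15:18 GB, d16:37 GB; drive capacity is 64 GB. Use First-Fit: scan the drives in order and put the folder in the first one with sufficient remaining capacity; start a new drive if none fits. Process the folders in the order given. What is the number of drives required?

d1 (44 GB) → drive 1 (remaining 20 GB)
d2 (34 GB) → drive 2 (remaining 30 GB)
d3 (41 GB) → drive 3 (remaining 23 GB)
d4 (46 GB) → drive 4 (remaining 18 GB)
d5 (17 GB) → drive 1 (remaining 3 GB)
d6 (17 GB) → drive 2 (remaining 13 GB)
d7 (15 GB) → drive 3 (remaining 8 GB)
d8 (36 GB) → drive 5 (remaining 28 GB)
d9 (39 GB) → drive 6 (remaining 25 GB)
d10 (47 GB) → drive 7 (remaining 17 GB)
d11 (47 GB) → drive 8 (remaining 17 GB)
d12 (43 GB) → drive 9 (remaining 21 GB)
d13 (7 GB) → drive 2 (remaining 6 GB)
d14 (34 GB) → drive 10 (remaining 30 GB)
d15 (18 GB) → drive 4 (remaining 0 GB)
d16 (37 GB) → drive 11 (remaining 27 GB)

11 drives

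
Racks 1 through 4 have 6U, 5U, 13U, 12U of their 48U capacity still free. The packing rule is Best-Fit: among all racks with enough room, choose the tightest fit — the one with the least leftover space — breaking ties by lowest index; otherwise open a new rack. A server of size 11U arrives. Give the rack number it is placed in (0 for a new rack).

Racks with room: rack 3 (13U), rack 4 (12U).
Tightest fit is rack 4 with 12U free.

4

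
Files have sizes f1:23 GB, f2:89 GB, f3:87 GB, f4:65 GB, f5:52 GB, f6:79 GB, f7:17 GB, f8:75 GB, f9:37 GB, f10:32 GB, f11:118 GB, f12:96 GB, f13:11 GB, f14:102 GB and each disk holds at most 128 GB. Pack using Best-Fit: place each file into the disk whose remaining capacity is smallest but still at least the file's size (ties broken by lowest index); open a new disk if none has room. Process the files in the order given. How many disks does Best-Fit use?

8

disk 1: place f1 (23 GB), 105 GB left
disk 1: place f2 (89 GB), 16 GB left
disk 2: place f3 (87 GB), 41 GB left
disk 3: place f4 (65 GB), 63 GB left
disk 3: place f5 (52 GB), 11 GB left
disk 4: place f6 (79 GB), 49 GB left
disk 2: place f7 (17 GB), 24 GB left
disk 5: place f8 (75 GB), 53 GB left
disk 4: place f9 (37 GB), 12 GB left
disk 5: place f10 (32 GB), 21 GB left
disk 6: place f11 (118 GB), 10 GB left
disk 7: place f12 (96 GB), 32 GB left
disk 3: place f13 (11 GB), 0 GB left
disk 8: place f14 (102 GB), 26 GB left
Final disks: [23,89] [87,17] [65,52,11] [79,37] [75,32] [118] [96] [102].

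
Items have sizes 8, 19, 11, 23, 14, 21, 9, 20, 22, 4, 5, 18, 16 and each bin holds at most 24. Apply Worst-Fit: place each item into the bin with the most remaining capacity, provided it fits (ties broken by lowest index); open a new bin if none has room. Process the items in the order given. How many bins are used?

Put 8 in bin 1; 16 remain.
Put 19 in bin 2; 5 remain.
Put 11 in bin 1; 5 remain.
Put 23 in bin 3; 1 remain.
Put 14 in bin 4; 10 remain.
Put 21 in bin 5; 3 remain.
Put 9 in bin 4; 1 remain.
Put 20 in bin 6; 4 remain.
Put 22 in bin 7; 2 remain.
Put 4 in bin 1; 1 remain.
Put 5 in bin 2; 0 remain.
Put 18 in bin 8; 6 remain.
Put 16 in bin 9; 8 remain.
Final bins: [8,11,4] [19,5] [23] [14,9] [21] [20] [22] [18] [16].

9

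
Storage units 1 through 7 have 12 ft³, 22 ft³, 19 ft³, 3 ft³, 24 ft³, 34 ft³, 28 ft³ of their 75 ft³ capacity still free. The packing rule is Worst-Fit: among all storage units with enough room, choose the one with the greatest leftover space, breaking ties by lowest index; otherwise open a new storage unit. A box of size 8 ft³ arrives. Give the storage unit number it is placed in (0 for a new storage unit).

6

Storage units with room: storage unit 1 (12 ft³), storage unit 2 (22 ft³), storage unit 3 (19 ft³), storage unit 5 (24 ft³), storage unit 6 (34 ft³), storage unit 7 (28 ft³).
Most room is storage unit 6 with 34 ft³ free.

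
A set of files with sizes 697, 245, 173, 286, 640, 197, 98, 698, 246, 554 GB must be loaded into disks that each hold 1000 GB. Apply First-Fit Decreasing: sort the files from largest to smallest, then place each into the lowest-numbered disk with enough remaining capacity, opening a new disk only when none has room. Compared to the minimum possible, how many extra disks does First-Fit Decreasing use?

First-Fit Decreasing: [698,286] [697,246] [640,245,98] [554,197,173] → 4 disks.
Total size 3834 GB; any packing needs at least ⌈3834/1000⌉ = 4 disks.
So 4 is already optimal.

0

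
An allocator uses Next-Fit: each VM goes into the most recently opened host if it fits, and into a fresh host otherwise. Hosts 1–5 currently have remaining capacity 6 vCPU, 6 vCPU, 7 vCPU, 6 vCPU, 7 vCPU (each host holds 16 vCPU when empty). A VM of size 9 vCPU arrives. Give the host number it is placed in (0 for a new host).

Next-Fit only looks at host 5, which has 7 vCPU free.
9 vCPU does not fit, so a new host is opened.

0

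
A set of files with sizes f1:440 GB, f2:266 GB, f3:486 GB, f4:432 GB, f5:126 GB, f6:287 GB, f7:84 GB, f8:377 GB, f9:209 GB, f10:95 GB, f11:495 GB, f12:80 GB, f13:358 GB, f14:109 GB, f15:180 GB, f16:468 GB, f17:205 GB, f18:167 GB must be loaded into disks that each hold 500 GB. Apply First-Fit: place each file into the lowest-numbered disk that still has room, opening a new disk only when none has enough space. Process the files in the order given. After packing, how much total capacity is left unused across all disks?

Put f1 (440 GB) in disk 1; 60 GB remain.
Put f2 (266 GB) in disk 2; 234 GB remain.
Put f3 (486 GB) in disk 3; 14 GB remain.
Put f4 (432 GB) in disk 4; 68 GB remain.
Put f5 (126 GB) in disk 2; 108 GB remain.
Put f6 (287 GB) in disk 5; 213 GB remain.
Put f7 (84 GB) in disk 2; 24 GB remain.
Put f8 (377 GB) in disk 6; 123 GB remain.
Put f9 (209 GB) in disk 5; 4 GB remain.
Put f10 (95 GB) in disk 6; 28 GB remain.
Put f11 (495 GB) in disk 7; 5 GB remain.
Put f12 (80 GB) in disk 8; 420 GB remain.
Put f13 (358 GB) in disk 8; 62 GB remain.
Put f14 (109 GB) in disk 9; 391 GB remain.
Put f15 (180 GB) in disk 9; 211 GB remain.
Put f16 (468 GB) in disk 10; 32 GB remain.
Put f17 (205 GB) in disk 9; 6 GB remain.
Put f18 (167 GB) in disk 11; 333 GB remain.
11 disks × 500 GB = 5500 GB; used 4864 GB; unused 636 GB.

636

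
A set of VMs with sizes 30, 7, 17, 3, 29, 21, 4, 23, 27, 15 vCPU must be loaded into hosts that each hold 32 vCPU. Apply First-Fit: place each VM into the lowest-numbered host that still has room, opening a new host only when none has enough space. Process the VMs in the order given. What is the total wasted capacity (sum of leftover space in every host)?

48

30 vCPU → host 1 (remaining 2 vCPU)
7 vCPU → host 2 (remaining 25 vCPU)
17 vCPU → host 2 (remaining 8 vCPU)
3 vCPU → host 2 (remaining 5 vCPU)
29 vCPU → host 3 (remaining 3 vCPU)
21 vCPU → host 4 (remaining 11 vCPU)
4 vCPU → host 2 (remaining 1 vCPU)
23 vCPU → host 5 (remaining 9 vCPU)
27 vCPU → host 6 (remaining 5 vCPU)
15 vCPU → host 7 (remaining 17 vCPU)
7 hosts × 32 vCPU = 224 vCPU; used 176 vCPU; unused 48 vCPU.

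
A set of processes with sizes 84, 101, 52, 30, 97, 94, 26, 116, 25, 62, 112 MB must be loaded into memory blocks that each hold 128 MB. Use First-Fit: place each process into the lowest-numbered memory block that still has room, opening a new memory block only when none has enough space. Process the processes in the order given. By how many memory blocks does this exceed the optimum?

1

First-Fit: [84,30] [101,26] [52,25] [97] [94] [116] [62] [112] → 8 memory blocks.
Total size 799 MB; any packing needs at least ⌈799/128⌉ = 7 memory blocks.
An optimal packing achieves that bound: [116] [112] [101,26] [97,30] [94,25] [84] [62,52] → 7 memory blocks.
Excess: 8 − 7 = 1.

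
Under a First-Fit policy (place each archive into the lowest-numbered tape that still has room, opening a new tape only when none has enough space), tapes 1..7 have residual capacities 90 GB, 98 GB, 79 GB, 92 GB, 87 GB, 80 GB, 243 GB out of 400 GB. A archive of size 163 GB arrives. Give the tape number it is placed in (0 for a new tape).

Tapes with room: tape 7 (243 GB).
The first with room is tape 7.

7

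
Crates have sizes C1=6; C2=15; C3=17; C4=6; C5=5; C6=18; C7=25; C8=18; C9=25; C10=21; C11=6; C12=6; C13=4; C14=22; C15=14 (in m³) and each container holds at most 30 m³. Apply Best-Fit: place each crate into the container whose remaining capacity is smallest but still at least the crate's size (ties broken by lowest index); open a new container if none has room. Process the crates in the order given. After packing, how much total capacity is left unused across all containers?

Put C1 (6 m³) in container 1; 24 m³ remain.
Put C2 (15 m³) in container 1; 9 m³ remain.
Put C3 (17 m³) in container 2; 13 m³ remain.
Put C4 (6 m³) in container 1; 3 m³ remain.
Put C5 (5 m³) in container 2; 8 m³ remain.
Put C6 (18 m³) in container 3; 12 m³ remain.
Put C7 (25 m³) in container 4; 5 m³ remain.
Put C8 (18 m³) in container 5; 12 m³ remain.
Put C9 (25 m³) in container 6; 5 m³ remain.
Put C10 (21 m³) in container 7; 9 m³ remain.
Put C11 (6 m³) in container 2; 2 m³ remain.
Put C12 (6 m³) in container 7; 3 m³ remain.
Put C13 (4 m³) in container 4; 1 m³ remain.
Put C14 (22 m³) in container 8; 8 m³ remain.
Put C15 (14 m³) in container 9; 16 m³ remain.
9 containers × 30 m³ = 270 m³; used 208 m³; unused 62 m³.

62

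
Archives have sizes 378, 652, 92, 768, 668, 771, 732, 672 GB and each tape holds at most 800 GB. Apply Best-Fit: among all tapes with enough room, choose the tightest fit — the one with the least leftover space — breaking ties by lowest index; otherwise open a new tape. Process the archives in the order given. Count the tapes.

Put 378 GB in tape 1; 422 GB remain.
Put 652 GB in tape 2; 148 GB remain.
Put 92 GB in tape 2; 56 GB remain.
Put 768 GB in tape 3; 32 GB remain.
Put 668 GB in tape 4; 132 GB remain.
Put 771 GB in tape 5; 29 GB remain.
Put 732 GB in tape 6; 68 GB remain.
Put 672 GB in tape 7; 128 GB remain.
Final tapes: [378] [652,92] [768] [668] [771] [732] [672].

7 tapes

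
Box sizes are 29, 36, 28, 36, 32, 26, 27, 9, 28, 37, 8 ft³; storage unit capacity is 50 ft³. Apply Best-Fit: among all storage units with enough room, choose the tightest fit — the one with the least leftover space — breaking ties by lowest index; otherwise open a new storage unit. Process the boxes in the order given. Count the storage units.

9 storage units

storage unit 1: place 29 ft³, 21 ft³ left
storage unit 2: place 36 ft³, 14 ft³ left
storage unit 3: place 28 ft³, 22 ft³ left
storage unit 4: place 36 ft³, 14 ft³ left
storage unit 5: place 32 ft³, 18 ft³ left
storage unit 6: place 26 ft³, 24 ft³ left
storage unit 7: place 27 ft³, 23 ft³ left
storage unit 2: place 9 ft³, 5 ft³ left
storage unit 8: place 28 ft³, 22 ft³ left
storage unit 9: place 37 ft³, 13 ft³ left
storage unit 9: place 8 ft³, 5 ft³ left
Final storage units: [29] [36,9] [28] [36] [32] [26] [27] [28] [37,8].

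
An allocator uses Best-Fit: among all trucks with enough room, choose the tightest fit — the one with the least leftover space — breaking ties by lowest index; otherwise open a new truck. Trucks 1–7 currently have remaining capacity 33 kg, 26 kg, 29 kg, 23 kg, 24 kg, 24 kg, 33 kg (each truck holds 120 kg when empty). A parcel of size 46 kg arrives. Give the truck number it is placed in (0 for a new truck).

0

No truck has ≥ 46 kg free, so a new truck is opened.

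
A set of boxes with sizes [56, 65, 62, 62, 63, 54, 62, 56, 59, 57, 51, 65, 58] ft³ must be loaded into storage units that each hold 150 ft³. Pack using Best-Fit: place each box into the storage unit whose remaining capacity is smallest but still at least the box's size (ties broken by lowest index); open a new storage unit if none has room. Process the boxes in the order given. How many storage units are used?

56 ft³ → storage unit 1 (remaining 94 ft³)
65 ft³ → storage unit 1 (remaining 29 ft³)
62 ft³ → storage unit 2 (remaining 88 ft³)
62 ft³ → storage unit 2 (remaining 26 ft³)
63 ft³ → storage unit 3 (remaining 87 ft³)
54 ft³ → storage unit 3 (remaining 33 ft³)
62 ft³ → storage unit 4 (remaining 88 ft³)
56 ft³ → storage unit 4 (remaining 32 ft³)
59 ft³ → storage unit 5 (remaining 91 ft³)
57 ft³ → storage unit 5 (remaining 34 ft³)
51 ft³ → storage unit 6 (remaining 99 ft³)
65 ft³ → storage unit 6 (remaining 34 ft³)
58 ft³ → storage unit 7 (remaining 92 ft³)
Final storage units: [56,65] [62,62] [63,54] [62,56] [59,57] [51,65] [58].

7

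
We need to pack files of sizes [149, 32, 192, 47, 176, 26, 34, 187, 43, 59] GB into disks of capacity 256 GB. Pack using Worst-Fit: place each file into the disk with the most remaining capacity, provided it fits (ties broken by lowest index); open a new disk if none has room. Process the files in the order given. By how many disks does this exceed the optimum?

1

Worst-Fit: [149,32,47] [192,34] [176,26] [187,43] [59] → 5 disks.
Total size 945 GB; any packing needs at least ⌈945/256⌉ = 4 disks.
An optimal packing achieves that bound: [192,59] [187,47] [176,43,34] [149,32,26] → 4 disks.
Excess: 5 − 4 = 1.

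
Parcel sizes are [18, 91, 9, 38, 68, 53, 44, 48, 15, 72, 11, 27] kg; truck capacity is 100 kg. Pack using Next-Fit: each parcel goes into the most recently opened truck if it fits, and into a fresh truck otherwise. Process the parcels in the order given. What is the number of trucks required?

8

Put 18 kg in truck 1; 82 kg remain.
Put 91 kg in truck 2; 9 kg remain.
Put 9 kg in truck 2; 0 kg remain.
Put 38 kg in truck 3; 62 kg remain.
Put 68 kg in truck 4; 32 kg remain.
Put 53 kg in truck 5; 47 kg remain.
Put 44 kg in truck 5; 3 kg remain.
Put 48 kg in truck 6; 52 kg remain.
Put 15 kg in truck 6; 37 kg remain.
Put 72 kg in truck 7; 28 kg remain.
Put 11 kg in truck 7; 17 kg remain.
Put 27 kg in truck 8; 73 kg remain.
Final trucks: [18] [91,9] [38] [68] [53,44] [48,15] [72,11] [27].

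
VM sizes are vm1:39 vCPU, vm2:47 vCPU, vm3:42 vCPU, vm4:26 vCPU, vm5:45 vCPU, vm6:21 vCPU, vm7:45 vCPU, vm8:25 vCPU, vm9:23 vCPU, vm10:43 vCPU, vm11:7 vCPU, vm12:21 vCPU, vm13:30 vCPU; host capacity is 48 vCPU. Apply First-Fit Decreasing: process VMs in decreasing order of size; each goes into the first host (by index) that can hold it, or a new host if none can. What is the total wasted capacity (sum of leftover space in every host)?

Sorted descending: 47, 45, 45, 43, 42, 39, 30, 26, 25, 23, 21, 21, 7.
host 1: place 47 vCPU, 1 vCPU left
host 2: place 45 vCPU, 3 vCPU left
host 3: place 45 vCPU, 3 vCPU left
host 4: place 43 vCPU, 5 vCPU left
host 5: place 42 vCPU, 6 vCPU left
host 6: place 39 vCPU, 9 vCPU left
host 7: place 30 vCPU, 18 vCPU left
host 8: place 26 vCPU, 22 vCPU left
host 9: place 25 vCPU, 23 vCPU left
host 9: place 23 vCPU, 0 vCPU left
host 8: place 21 vCPU, 1 vCPU left
host 10: place 21 vCPU, 27 vCPU left
host 6: place 7 vCPU, 2 vCPU left
10 hosts × 48 vCPU = 480 vCPU; used 414 vCPU; unused 66 vCPU.

66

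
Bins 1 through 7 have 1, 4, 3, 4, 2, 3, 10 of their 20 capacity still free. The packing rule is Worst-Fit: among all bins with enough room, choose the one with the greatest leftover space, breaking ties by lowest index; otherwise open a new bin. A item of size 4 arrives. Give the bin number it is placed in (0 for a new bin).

7

Bins with room: bin 2 (4), bin 4 (4), bin 7 (10).
Most room is bin 7 with 10 free.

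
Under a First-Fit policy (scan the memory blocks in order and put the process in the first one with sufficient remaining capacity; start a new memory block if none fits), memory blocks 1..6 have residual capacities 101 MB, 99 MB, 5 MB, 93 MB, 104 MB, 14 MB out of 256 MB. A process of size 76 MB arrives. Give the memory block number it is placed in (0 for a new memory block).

Memory blocks with room: memory block 1 (101 MB), memory block 2 (99 MB), memory block 4 (93 MB), memory block 5 (104 MB).
The first with room is memory block 1.

1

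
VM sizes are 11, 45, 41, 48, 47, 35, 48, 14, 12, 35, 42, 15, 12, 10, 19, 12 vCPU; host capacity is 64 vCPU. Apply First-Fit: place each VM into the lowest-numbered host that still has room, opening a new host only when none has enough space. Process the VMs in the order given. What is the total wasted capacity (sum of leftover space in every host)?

host 1: place 11 vCPU, 53 vCPU left
host 1: place 45 vCPU, 8 vCPU left
host 2: place 41 vCPU, 23 vCPU left
host 3: place 48 vCPU, 16 vCPU left
host 4: place 47 vCPU, 17 vCPU left
host 5: place 35 vCPU, 29 vCPU left
host 6: place 48 vCPU, 16 vCPU left
host 2: place 14 vCPU, 9 vCPU left
host 3: place 12 vCPU, 4 vCPU left
host 7: place 35 vCPU, 29 vCPU left
host 8: place 42 vCPU, 22 vCPU left
host 4: place 15 vCPU, 2 vCPU left
host 5: place 12 vCPU, 17 vCPU left
host 5: place 10 vCPU, 7 vCPU left
host 7: place 19 vCPU, 10 vCPU left
host 6: place 12 vCPU, 4 vCPU left
8 hosts × 64 vCPU = 512 vCPU; used 446 vCPU; unused 66 vCPU.

66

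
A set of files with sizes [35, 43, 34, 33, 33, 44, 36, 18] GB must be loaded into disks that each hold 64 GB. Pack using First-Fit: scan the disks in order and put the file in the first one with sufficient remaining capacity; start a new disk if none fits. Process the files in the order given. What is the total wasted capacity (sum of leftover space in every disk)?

disk 1: place 35 GB, 29 GB left
disk 2: place 43 GB, 21 GB left
disk 3: place 34 GB, 30 GB left
disk 4: place 33 GB, 31 GB left
disk 5: place 33 GB, 31 GB left
disk 6: place 44 GB, 20 GB left
disk 7: place 36 GB, 28 GB left
disk 1: place 18 GB, 11 GB left
7 disks × 64 GB = 448 GB; used 276 GB; unused 172 GB.

172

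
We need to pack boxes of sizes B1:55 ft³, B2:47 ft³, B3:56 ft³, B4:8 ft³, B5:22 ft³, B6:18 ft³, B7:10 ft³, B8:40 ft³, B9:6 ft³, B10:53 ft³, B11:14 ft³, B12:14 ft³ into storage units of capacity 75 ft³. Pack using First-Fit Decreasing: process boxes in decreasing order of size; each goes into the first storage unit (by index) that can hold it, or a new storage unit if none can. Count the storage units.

Sorted descending: 56, 55, 53, 47, 40, 22, 18, 14, 14, 10, 8, 6.
56 ft³ → storage unit 1 (remaining 19 ft³)
55 ft³ → storage unit 2 (remaining 20 ft³)
53 ft³ → storage unit 3 (remaining 22 ft³)
47 ft³ → storage unit 4 (remaining 28 ft³)
40 ft³ → storage unit 5 (remaining 35 ft³)
22 ft³ → storage unit 3 (remaining 0 ft³)
18 ft³ → storage unit 1 (remaining 1 ft³)
14 ft³ → storage unit 2 (remaining 6 ft³)
14 ft³ → storage unit 4 (remaining 14 ft³)
10 ft³ → storage unit 4 (remaining 4 ft³)
8 ft³ → storage unit 5 (remaining 27 ft³)
6 ft³ → storage unit 2 (remaining 0 ft³)

5 storage units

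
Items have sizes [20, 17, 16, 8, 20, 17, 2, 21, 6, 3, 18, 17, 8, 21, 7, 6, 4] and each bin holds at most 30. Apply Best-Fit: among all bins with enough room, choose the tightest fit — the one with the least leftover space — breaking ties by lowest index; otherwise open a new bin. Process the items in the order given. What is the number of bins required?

Put 20 in bin 1; 10 remain.
Put 17 in bin 2; 13 remain.
Put 16 in bin 3; 14 remain.
Put 8 in bin 1; 2 remain.
Put 20 in bin 4; 10 remain.
Put 17 in bin 5; 13 remain.
Put 2 in bin 1; 0 remain.
Put 21 in bin 6; 9 remain.
Put 6 in bin 6; 3 remain.
Put 3 in bin 6; 0 remain.
Put 18 in bin 7; 12 remain.
Put 17 in bin 8; 13 remain.
Put 8 in bin 4; 2 remain.
Put 21 in bin 9; 9 remain.
Put 7 in bin 9; 2 remain.
Put 6 in bin 7; 6 remain.
Put 4 in bin 7; 2 remain.

9 bins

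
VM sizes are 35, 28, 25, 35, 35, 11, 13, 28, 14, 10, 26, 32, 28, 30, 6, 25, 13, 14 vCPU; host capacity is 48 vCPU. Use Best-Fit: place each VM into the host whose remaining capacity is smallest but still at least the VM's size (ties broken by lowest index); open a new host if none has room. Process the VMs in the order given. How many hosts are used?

host 1: place 35 vCPU, 13 vCPU left
host 2: place 28 vCPU, 20 vCPU left
host 3: place 25 vCPU, 23 vCPU left
host 4: place 35 vCPU, 13 vCPU left
host 5: place 35 vCPU, 13 vCPU left
host 1: place 11 vCPU, 2 vCPU left
host 4: place 13 vCPU, 0 vCPU left
host 6: place 28 vCPU, 20 vCPU left
host 2: place 14 vCPU, 6 vCPU left
host 5: place 10 vCPU, 3 vCPU left
host 7: place 26 vCPU, 22 vCPU left
host 8: place 32 vCPU, 16 vCPU left
host 9: place 28 vCPU, 20 vCPU left
host 10: place 30 vCPU, 18 vCPU left
host 2: place 6 vCPU, 0 vCPU left
host 11: place 25 vCPU, 23 vCPU left
host 8: place 13 vCPU, 3 vCPU left
host 10: place 14 vCPU, 4 vCPU left
Final hosts: [35,11] [28,14,6] [25] [35,13] [35,10] [28] [26] [32,13] [28] [30,14] [25].

11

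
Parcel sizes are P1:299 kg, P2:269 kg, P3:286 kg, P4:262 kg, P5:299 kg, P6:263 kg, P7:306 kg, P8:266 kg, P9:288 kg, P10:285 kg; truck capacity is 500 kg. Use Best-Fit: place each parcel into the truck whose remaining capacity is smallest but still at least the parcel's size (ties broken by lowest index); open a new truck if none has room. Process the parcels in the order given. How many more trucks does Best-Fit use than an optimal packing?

0

Best-Fit: [299] [269] [286] [262] [299] [263] [306] [266] [288] [285] → 10 trucks.
10 parcels exceed 250 kg (half the capacity), and no two of those can share a truck, so at least 10 trucks are needed.
So 10 is already optimal.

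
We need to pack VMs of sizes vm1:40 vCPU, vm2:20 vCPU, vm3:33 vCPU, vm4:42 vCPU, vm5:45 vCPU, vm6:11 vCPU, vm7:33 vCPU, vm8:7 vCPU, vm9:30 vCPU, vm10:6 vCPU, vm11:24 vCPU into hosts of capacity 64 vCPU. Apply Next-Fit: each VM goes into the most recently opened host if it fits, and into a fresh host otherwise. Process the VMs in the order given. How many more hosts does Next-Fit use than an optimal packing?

1

Next-Fit: [40,20] [33] [42] [45,11] [33,7] [30,6,24] → 6 hosts.
Total size 291 vCPU; any packing needs at least ⌈291/64⌉ = 5 hosts.
An optimal packing achieves that bound: [45,11,7] [42,20] [40,24] [33,30] [33,6] → 5 hosts.
Excess: 6 − 5 = 1.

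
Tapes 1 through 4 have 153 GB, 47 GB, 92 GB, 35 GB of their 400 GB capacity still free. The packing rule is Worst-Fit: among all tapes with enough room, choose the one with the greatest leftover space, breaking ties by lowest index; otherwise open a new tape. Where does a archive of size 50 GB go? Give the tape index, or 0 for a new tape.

1

Tapes with room: tape 1 (153 GB), tape 3 (92 GB).
Most room is tape 1 with 153 GB free.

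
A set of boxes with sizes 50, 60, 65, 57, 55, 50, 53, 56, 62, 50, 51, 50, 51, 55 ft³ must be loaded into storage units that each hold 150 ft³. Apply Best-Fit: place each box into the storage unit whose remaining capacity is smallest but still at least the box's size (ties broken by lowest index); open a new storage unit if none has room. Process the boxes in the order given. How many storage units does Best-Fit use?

7

50 ft³ → storage unit 1 (remaining 100 ft³)
60 ft³ → storage unit 1 (remaining 40 ft³)
65 ft³ → storage unit 2 (remaining 85 ft³)
57 ft³ → storage unit 2 (remaining 28 ft³)
55 ft³ → storage unit 3 (remaining 95 ft³)
50 ft³ → storage unit 3 (remaining 45 ft³)
53 ft³ → storage unit 4 (remaining 97 ft³)
56 ft³ → storage unit 4 (remaining 41 ft³)
62 ft³ → storage unit 5 (remaining 88 ft³)
50 ft³ → storage unit 5 (remaining 38 ft³)
51 ft³ → storage unit 6 (remaining 99 ft³)
50 ft³ → storage unit 6 (remaining 49 ft³)
51 ft³ → storage unit 7 (remaining 99 ft³)
55 ft³ → storage unit 7 (remaining 44 ft³)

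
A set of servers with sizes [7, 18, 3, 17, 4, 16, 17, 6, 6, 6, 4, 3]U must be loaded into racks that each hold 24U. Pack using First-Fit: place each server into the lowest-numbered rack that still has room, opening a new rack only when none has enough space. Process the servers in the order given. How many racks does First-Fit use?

5

Put 7U in rack 1; 17U remain.
Put 18U in rack 2; 6U remain.
Put 3U in rack 1; 14U remain.
Put 17U in rack 3; 7U remain.
Put 4U in rack 1; 10U remain.
Put 16U in rack 4; 8U remain.
Put 17U in rack 5; 7U remain.
Put 6U in rack 1; 4U remain.
Put 6U in rack 2; 0U remain.
Put 6U in rack 3; 1U remain.
Put 4U in rack 1; 0U remain.
Put 3U in rack 4; 5U remain.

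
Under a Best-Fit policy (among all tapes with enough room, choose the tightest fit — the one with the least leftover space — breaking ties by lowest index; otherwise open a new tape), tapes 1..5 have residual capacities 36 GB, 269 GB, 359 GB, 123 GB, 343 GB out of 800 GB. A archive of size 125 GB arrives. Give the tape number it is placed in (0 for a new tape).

2

Tapes with room: tape 2 (269 GB), tape 3 (359 GB), tape 5 (343 GB).
Tightest fit is tape 2 with 269 GB free.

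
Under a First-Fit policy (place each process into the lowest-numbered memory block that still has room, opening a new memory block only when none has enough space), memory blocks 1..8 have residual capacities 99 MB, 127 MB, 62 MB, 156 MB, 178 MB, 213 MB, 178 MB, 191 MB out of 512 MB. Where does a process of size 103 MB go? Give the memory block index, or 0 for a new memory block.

2

Memory blocks with room: memory block 2 (127 MB), memory block 4 (156 MB), memory block 5 (178 MB), memory block 6 (213 MB), memory block 7 (178 MB), memory block 8 (191 MB).
The first with room is memory block 2.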